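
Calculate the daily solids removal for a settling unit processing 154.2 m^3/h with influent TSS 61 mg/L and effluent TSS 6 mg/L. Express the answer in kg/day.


Concentration drop: TSS_in - TSS_out = 61 - 6 = 55 mg/L
Hourly solids removed = Q * dTSS = 154.2 m^3/h * 55 mg/L = 8481 g/h  (m^3/h * mg/L = g/h)
Daily solids removed = 8481 * 24 = 203544 g/day
Convert g to kg: 203544 / 1000 = 203.544 kg/day

203.544 kg/day


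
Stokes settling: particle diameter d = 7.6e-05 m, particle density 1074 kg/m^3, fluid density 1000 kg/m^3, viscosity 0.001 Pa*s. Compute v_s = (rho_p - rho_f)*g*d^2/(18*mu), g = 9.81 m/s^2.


Density difference: rho_p - rho_f = 1074 - 1000 = 74 kg/m^3
d^2 = (7.6e-05)^2 = 5.776e-09 m^2
Numerator = (rho_p - rho_f) * g * d^2 = 74 * 9.81 * 5.776e-09 = 4.1930294e-06
Denominator = 18 * mu = 18 * 0.001 = 0.018
v_s = 4.1930294e-06 / 0.018 = 2.32946e-04 m/s
Check: Re = rho_f * v_s * d / mu = 1000 * 2.32946e-04 * 7.6e-05 / 0.001 = 0.0177 < 1, so Stokes' law applies.

2.32946e-04 m/s


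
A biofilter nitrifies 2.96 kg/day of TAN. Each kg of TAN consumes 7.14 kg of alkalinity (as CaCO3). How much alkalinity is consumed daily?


Alkalinity factor: 7.14 kg CaCO3 consumed per kg TAN nitrified
alk = 2.96 kg TAN * 7.14 = 21.1344 kg CaCO3/day

21.1344 kg CaCO3/day


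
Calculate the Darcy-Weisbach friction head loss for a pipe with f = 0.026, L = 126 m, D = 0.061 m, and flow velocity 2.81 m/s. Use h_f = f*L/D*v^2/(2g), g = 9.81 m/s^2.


v^2 = 2.81^2 = 7.8961 m^2/s^2
L/D = 126/0.061 = 2065.5738
h_f = f*(L/D)*v^2/(2g) = 0.026 * 2065.5738 * 7.8961 / 19.62 = 21.6136 m

21.6136 m


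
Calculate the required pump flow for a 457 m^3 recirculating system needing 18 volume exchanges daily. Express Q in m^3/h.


Daily recirculation volume = 457 m^3 * 18 = 8226 m^3/day
Flow rate Q = daily volume / 24 h = 8226 / 24 = 342.75 m^3/h

342.75 m^3/h


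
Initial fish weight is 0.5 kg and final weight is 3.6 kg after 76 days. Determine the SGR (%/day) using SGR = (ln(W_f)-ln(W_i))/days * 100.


ln(W_f) = ln(3.6) = 1.2809338
ln(W_i) = ln(0.5) = -0.69314718
ln(W_f) - ln(W_i) = 1.2809338 - -0.69314718 = 1.974081
SGR = 1.974081 / 76 * 100 = 2.59748 %/day

2.59748 %/day


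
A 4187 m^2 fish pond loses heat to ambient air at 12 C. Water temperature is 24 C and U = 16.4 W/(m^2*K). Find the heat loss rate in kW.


Temperature difference dT = 24 - 12 = 12 K
Heat loss (W) = U * A * dT = 16.4 * 4187 * 12 = 824001.6 W
Convert to kW: 824001.6 / 1000 = 824.0016 kW

824.0016 kW


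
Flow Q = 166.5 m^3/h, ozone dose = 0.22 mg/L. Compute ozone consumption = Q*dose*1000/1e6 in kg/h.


O3 demand (mg/h) = Q * dose * 1000 = 166.5 * 0.22 * 1000 = 36630 mg/h
Convert mg to kg: 36630 / 1e6 = 0.03663 kg/h

0.03663 kg/h


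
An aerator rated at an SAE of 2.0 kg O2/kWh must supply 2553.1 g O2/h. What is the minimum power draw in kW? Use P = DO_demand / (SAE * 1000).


SAE in g O2/kWh = 2.0 * 1000 = 2000 g/kWh
P = DO_demand / SAE_g = 2553.1 / 2000 = 1.27655 kW

1.27655 kW


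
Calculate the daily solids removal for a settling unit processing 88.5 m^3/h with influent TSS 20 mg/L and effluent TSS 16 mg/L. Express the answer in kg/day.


Concentration drop: TSS_in - TSS_out = 20 - 16 = 4 mg/L
Hourly solids removed = Q * dTSS = 88.5 m^3/h * 4 mg/L = 354 g/h  (m^3/h * mg/L = g/h)
Daily solids removed = 354 * 24 = 8496 g/day
Convert g to kg: 8496 / 1000 = 8.496 kg/day

8.496 kg/day


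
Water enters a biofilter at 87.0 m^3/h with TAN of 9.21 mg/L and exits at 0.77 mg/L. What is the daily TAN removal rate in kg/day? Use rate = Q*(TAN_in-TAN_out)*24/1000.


Concentration drop: TAN_in - TAN_out = 9.21 - 0.77 = 8.44 mg/L
Hourly TAN removed = Q * dTAN = 87.0 m^3/h * 8.44 mg/L = 734.28 g/h  (m^3/h * mg/L = g/h)
Daily TAN removed = 734.28 * 24 = 17622.72 g/day
Convert to kg/day: 17622.72 / 1000 = 17.62272 kg/day

17.62272 kg/day


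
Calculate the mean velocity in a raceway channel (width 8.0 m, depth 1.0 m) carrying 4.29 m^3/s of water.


Cross-sectional area = W * d = 8.0 * 1.0 = 8 m^2
Velocity = Q / A = 4.29 / 8 = 0.53625 m/s

0.53625 m/s


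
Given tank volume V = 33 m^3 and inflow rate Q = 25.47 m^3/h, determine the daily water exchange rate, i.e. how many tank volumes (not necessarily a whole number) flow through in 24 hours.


Daily flow volume = 25.47 m^3/h * 24 h = 611.28 m^3/day
Exchanges = daily flow / tank volume = 611.28 / 33 = 18.5236 exchanges/day

18.5236 exchanges/day


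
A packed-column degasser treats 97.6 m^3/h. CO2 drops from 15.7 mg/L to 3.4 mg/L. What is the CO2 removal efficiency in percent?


CO2_out / CO2_in = 3.4 / 15.7 = 0.21656051
Fraction remaining = 0.21656051
efficiency = (1 - 0.21656051) * 100 = 78.3439 %

78.3439 %


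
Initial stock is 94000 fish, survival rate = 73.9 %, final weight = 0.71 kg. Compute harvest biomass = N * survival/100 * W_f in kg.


Survivors = 94000 * 73.9/100 = 69466 fish
Harvest biomass = survivors * W_f = 69466 * 0.71 = 49320.86 kg

49320.86 kg


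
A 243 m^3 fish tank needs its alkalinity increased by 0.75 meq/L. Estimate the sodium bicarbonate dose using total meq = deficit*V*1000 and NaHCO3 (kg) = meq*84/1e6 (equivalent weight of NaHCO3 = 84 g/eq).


Tank volume in L = 243 m^3 * 1000 = 243000 L
Total meq required = 0.75 meq/L * 243000 L = 182250 meq
NaHCO3 mass = 182250 meq * 84 mg/meq / 1e6 = 15.309 kg

15.309 kg


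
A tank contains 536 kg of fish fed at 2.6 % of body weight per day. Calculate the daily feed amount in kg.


Feeding rate fraction = 2.6% / 100 = 0.026
Daily feed = 536 kg * 0.026 = 13.936 kg/day

13.936 kg/day


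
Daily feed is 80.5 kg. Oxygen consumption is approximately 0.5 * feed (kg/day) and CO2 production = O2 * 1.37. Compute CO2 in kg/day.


O2 = 80.5 * 0.5 = 40.25
CO2 = 40.25 * 1.37 = 55.1425

55.1425 kg/day


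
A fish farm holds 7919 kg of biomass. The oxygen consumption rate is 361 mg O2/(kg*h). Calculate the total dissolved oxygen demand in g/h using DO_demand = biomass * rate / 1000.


Total O2 consumption (mg/h) = 7919 kg * 361 mg/(kg*h) = 2858759 mg/h
Convert to g/h: 2858759 / 1000 = 2858.759 g/h

2858.759 g/h


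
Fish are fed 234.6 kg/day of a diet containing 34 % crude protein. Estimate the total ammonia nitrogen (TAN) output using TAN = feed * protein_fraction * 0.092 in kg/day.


Protein in feed = 234.6 * 34/100 = 79.764 kg/day
TAN = protein * 0.092 = 79.764 * 0.092 = 7.338288 kg/day

7.338288 kg/day


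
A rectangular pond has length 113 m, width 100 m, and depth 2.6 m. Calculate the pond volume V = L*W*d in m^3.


Base area = L * W = 113 * 100 = 11300 m^2
Volume = area * depth = 11300 * 2.6 = 29380 m^3

29380 m^3


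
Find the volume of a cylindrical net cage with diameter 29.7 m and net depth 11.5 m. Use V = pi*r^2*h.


r = d/2 = 29.7/2 = 14.85 m
Base area = pi*r^2 = pi*14.85^2 = 692.79187 m^2
Volume = 692.79187 * 11.5 = 7967.11 m^3

7967.11 m^3


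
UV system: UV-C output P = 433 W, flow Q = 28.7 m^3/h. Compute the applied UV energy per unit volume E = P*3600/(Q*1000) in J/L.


Energy delivered per hour = 433 W * 3600 s = 1558800 J/h
Volume treated per hour = 28.7 m^3/h * 1000 = 28700 L/h
dose = 1558800 / 28700 = 54.3136 J/L

54.3136 J/L


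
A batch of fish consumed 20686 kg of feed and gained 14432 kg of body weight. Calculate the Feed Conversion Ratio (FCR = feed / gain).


FCR = feed consumed / weight gained
FCR = 20686 kg / 14432 kg = 1.43334

1.43334


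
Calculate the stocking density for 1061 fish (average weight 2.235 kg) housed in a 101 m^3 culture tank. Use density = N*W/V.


Total biomass = 1061 fish * 2.235 kg = 2371.335 kg
Density = total biomass / volume = 2371.335 / 101 = 23.4786 kg/m^3

23.4786 kg/m^3


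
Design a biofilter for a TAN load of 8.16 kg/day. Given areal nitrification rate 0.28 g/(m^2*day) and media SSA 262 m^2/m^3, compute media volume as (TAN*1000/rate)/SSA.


A = 8.16*1000 / 0.28 = 29142.857 m^2
V = 29142.857 / 262 = 111.232

111.232 m^3


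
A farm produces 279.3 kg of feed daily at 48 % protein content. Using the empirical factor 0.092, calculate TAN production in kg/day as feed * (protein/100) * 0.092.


Protein in feed = 279.3 * 48/100 = 134.064 kg/day
TAN = protein * 0.092 = 134.064 * 0.092 = 12.333888 kg/day

12.333888 kg/day


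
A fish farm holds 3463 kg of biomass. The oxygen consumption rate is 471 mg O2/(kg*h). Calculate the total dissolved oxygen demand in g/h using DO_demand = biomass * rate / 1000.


Total O2 consumption (mg/h) = 3463 kg * 471 mg/(kg*h) = 1631073 mg/h
Convert to g/h: 1631073 / 1000 = 1631.073 g/h

1631.073 g/h


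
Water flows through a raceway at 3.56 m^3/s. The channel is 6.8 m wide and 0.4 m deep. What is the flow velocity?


Cross-sectional area = W * d = 6.8 * 0.4 = 2.72 m^2
Velocity = Q / A = 3.56 / 2.72 = 1.30882 m/s

1.30882 m/s


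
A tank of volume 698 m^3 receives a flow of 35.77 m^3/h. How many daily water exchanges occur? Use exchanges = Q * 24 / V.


Daily flow volume = 35.77 m^3/h * 24 h = 858.48 m^3/day
Exchanges = daily flow / tank volume = 858.48 / 698 = 1.22991 exchanges/day

1.22991 exchanges/day


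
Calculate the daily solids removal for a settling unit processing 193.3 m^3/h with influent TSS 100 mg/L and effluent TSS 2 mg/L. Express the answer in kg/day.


Concentration drop: TSS_in - TSS_out = 100 - 2 = 98 mg/L
Hourly solids removed = Q * dTSS = 193.3 m^3/h * 98 mg/L = 18943.4 g/h  (m^3/h * mg/L = g/h)
Daily solids removed = 18943.4 * 24 = 454641.6 g/day
Convert g to kg: 454641.6 / 1000 = 454.6416 kg/day

454.6416 kg/day


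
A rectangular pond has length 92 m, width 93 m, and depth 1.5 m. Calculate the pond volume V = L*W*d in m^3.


Base area = L * W = 92 * 93 = 8556 m^2
Volume = area * depth = 8556 * 1.5 = 12834 m^3

12834 m^3


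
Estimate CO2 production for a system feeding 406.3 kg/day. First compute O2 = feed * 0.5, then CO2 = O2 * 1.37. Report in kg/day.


O2 = 406.3 * 0.5 = 203.15
CO2 = 203.15 * 1.37 = 278.3155

278.3155 kg/day


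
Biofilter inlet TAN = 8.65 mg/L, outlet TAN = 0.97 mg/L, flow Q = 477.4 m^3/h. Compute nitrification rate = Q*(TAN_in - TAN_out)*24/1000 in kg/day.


Concentration drop: TAN_in - TAN_out = 8.65 - 0.97 = 7.68 mg/L
Hourly TAN removed = Q * dTAN = 477.4 m^3/h * 7.68 mg/L = 3666.432 g/h  (m^3/h * mg/L = g/h)
Daily TAN removed = 3666.432 * 24 = 87994.368 g/day
Convert to kg/day: 87994.368 / 1000 = 87.994368 kg/day

87.994368 kg/day


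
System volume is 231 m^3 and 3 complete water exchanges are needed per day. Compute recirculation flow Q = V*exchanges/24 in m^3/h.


Daily recirculation volume = 231 m^3 * 3 = 693 m^3/day
Flow rate Q = daily volume / 24 h = 693 / 24 = 28.875 m^3/h

28.875 m^3/h


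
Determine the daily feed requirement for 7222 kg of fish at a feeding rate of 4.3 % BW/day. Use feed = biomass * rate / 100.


Feeding rate fraction = 4.3% / 100 = 0.043
Daily feed = 7222 kg * 0.043 = 310.546 kg/day

310.546 kg/day


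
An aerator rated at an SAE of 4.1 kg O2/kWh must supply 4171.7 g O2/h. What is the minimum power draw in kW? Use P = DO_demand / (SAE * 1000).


SAE in g O2/kWh = 4.1 * 1000 = 4100 g/kWh
P = DO_demand / SAE_g = 4171.7 / 4100 = 1.01749 kW

1.01749 kW


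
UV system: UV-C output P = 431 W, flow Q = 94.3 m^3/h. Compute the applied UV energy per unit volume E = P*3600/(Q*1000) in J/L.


Energy delivered per hour = 431 W * 3600 s = 1551600 J/h
Volume treated per hour = 94.3 m^3/h * 1000 = 94300 L/h
dose = 1551600 / 94300 = 16.4539 J/L

16.4539 J/L


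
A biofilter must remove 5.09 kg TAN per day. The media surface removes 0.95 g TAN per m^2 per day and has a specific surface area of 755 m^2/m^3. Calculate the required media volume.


A = 5.09*1000 / 0.95 = 5357.8947 m^2
V = 5357.8947 / 755 = 7.09655

7.09655 m^3


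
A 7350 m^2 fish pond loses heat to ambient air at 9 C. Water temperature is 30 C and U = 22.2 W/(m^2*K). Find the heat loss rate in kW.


Temperature difference dT = 30 - 9 = 21 K
Heat loss (W) = U * A * dT = 22.2 * 7350 * 21 = 3426570 W
Convert to kW: 3426570 / 1000 = 3426.57 kW

3426.57 kW


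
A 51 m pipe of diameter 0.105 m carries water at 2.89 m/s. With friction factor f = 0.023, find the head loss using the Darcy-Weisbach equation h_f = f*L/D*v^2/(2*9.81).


v^2 = 2.89^2 = 8.3521 m^2/s^2
L/D = 51/0.105 = 485.71429
h_f = f*(L/D)*v^2/(2g) = 0.023 * 485.71429 * 8.3521 / 19.62 = 4.7556 m

4.7556 m


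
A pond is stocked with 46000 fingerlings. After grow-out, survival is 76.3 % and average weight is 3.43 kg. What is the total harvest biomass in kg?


Survivors = 46000 * 76.3/100 = 35098 fish
Harvest biomass = survivors * W_f = 35098 * 3.43 = 120386.14 kg

120386.14 kg


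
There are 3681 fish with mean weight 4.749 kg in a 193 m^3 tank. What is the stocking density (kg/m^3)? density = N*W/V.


Total biomass = 3681 fish * 4.749 kg = 17481.069 kg
Density = total biomass / volume = 17481.069 / 193 = 90.5755 kg/m^3

90.5755 kg/m^3


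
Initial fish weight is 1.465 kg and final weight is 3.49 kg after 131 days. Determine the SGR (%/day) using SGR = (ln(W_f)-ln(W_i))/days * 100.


ln(W_f) = ln(3.49) = 1.2499017
ln(W_i) = ln(1.465) = 0.38185524
ln(W_f) - ln(W_i) = 1.2499017 - 0.38185524 = 0.86804646
SGR = 0.86804646 / 131 * 100 = 0.662631 %/day

0.662631 %/day


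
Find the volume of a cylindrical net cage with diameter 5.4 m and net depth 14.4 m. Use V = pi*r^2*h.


r = d/2 = 5.4/2 = 2.7 m
Base area = pi*r^2 = pi*2.7^2 = 22.90221 m^2
Volume = 22.90221 * 14.4 = 329.792 m^3

329.792 m^3


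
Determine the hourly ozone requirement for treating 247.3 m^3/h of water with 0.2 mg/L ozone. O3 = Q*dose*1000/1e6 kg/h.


O3 demand (mg/h) = Q * dose * 1000 = 247.3 * 0.2 * 1000 = 49460 mg/h
Convert mg to kg: 49460 / 1e6 = 0.04946 kg/h

0.04946 kg/h


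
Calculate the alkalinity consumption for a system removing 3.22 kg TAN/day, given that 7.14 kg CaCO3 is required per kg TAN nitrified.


Alkalinity factor: 7.14 kg CaCO3 consumed per kg TAN nitrified
alk = 3.22 kg TAN * 7.14 = 22.9908 kg CaCO3/day

22.9908 kg CaCO3/day


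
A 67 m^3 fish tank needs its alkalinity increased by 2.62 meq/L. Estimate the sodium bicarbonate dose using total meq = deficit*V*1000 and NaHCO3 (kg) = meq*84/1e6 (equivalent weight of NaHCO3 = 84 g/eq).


Tank volume in L = 67 m^3 * 1000 = 67000 L
Total meq required = 2.62 meq/L * 67000 L = 175540 meq
NaHCO3 mass = 175540 meq * 84 mg/meq / 1e6 = 14.7454 kg

14.7454 kg


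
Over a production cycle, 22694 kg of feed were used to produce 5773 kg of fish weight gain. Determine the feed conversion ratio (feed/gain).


FCR = feed consumed / weight gained
FCR = 22694 kg / 5773 kg = 3.93106

3.93106


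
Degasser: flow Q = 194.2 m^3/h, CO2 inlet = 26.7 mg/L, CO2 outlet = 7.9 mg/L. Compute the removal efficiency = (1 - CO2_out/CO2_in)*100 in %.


CO2_out / CO2_in = 7.9 / 26.7 = 0.29588015
Fraction remaining = 0.29588015
efficiency = (1 - 0.29588015) * 100 = 70.412 %

70.412 %


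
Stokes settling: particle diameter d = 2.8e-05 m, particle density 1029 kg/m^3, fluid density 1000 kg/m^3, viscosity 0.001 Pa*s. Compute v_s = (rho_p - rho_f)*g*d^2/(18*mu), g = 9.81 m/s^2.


Density difference: rho_p - rho_f = 1029 - 1000 = 29 kg/m^3
d^2 = (2.8e-05)^2 = 7.84e-10 m^2
Numerator = (rho_p - rho_f) * g * d^2 = 29 * 9.81 * 7.84e-10 = 2.2304016e-07
Denominator = 18 * mu = 18 * 0.001 = 0.018
v_s = 2.2304016e-07 / 0.018 = 1.23911e-05 m/s
Check: Re = rho_f * v_s * d / mu = 1000 * 1.23911e-05 * 2.8e-05 / 0.001 = 3.47e-04 < 1, so Stokes' law applies.

1.23911e-05 m/s


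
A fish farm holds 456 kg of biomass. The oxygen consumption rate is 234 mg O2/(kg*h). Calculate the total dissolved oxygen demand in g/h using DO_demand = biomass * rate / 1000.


Total O2 consumption (mg/h) = 456 kg * 234 mg/(kg*h) = 106704 mg/h
Convert to g/h: 106704 / 1000 = 106.704 g/h

106.704 g/h


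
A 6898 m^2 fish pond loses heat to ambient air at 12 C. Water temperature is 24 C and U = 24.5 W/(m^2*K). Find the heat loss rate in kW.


Temperature difference dT = 24 - 12 = 12 K
Heat loss (W) = U * A * dT = 24.5 * 6898 * 12 = 2028012 W
Convert to kW: 2028012 / 1000 = 2028.012 kW

2028.012 kW


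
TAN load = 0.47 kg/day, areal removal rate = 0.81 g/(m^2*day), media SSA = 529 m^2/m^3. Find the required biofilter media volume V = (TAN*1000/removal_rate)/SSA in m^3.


A = 0.47*1000 / 0.81 = 580.24691 m^2
V = 580.24691 / 529 = 1.09688

1.09688 m^3


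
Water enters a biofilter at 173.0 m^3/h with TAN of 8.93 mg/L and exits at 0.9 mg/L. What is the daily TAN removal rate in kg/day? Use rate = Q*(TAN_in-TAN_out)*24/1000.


Concentration drop: TAN_in - TAN_out = 8.93 - 0.9 = 8.03 mg/L
Hourly TAN removed = Q * dTAN = 173.0 m^3/h * 8.03 mg/L = 1389.19 g/h  (m^3/h * mg/L = g/h)
Daily TAN removed = 1389.19 * 24 = 33340.56 g/day
Convert to kg/day: 33340.56 / 1000 = 33.34056 kg/day

33.34056 kg/day


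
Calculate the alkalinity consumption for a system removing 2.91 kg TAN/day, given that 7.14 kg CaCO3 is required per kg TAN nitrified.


Alkalinity factor: 7.14 kg CaCO3 consumed per kg TAN nitrified
alk = 2.91 kg TAN * 7.14 = 20.7774 kg CaCO3/day

20.7774 kg CaCO3/day


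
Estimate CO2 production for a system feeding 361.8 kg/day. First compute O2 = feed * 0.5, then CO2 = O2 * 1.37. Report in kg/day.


O2 = 361.8 * 0.5 = 180.9
CO2 = 180.9 * 1.37 = 247.833

247.833 kg/day


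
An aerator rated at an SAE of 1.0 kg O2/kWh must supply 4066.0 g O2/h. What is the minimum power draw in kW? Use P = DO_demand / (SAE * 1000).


SAE in g O2/kWh = 1.0 * 1000 = 1000 g/kWh
P = DO_demand / SAE_g = 4066.0 / 1000 = 4.066 kW

4.066 kW


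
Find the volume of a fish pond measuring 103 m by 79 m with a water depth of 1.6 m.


Base area = L * W = 103 * 79 = 8137 m^2
Volume = area * depth = 8137 * 1.6 = 13019.2 m^3

13019.2 m^3


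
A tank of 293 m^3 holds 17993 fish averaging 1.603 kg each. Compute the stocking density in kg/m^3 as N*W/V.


Total biomass = 17993 fish * 1.603 kg = 28842.779 kg
Density = total biomass / volume = 28842.779 / 293 = 98.4395 kg/m^3

98.4395 kg/m^3


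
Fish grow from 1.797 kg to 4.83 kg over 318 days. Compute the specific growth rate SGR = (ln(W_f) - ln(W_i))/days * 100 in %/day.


ln(W_f) = ln(4.83) = 1.5748465
ln(W_i) = ln(1.797) = 0.58611861
ln(W_f) - ln(W_i) = 1.5748465 - 0.58611861 = 0.98872789
SGR = 0.98872789 / 318 * 100 = 0.310921 %/day

0.310921 %/day


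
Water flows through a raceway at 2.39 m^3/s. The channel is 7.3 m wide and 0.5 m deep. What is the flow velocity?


Cross-sectional area = W * d = 7.3 * 0.5 = 3.65 m^2
Velocity = Q / A = 2.39 / 3.65 = 0.654795 m/s

0.654795 m/s


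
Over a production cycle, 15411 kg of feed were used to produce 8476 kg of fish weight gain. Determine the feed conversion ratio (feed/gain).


FCR = feed consumed / weight gained
FCR = 15411 kg / 8476 kg = 1.81819

1.81819


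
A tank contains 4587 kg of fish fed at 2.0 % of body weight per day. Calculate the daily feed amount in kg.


Feeding rate fraction = 2.0% / 100 = 0.02
Daily feed = 4587 kg * 0.02 = 91.74 kg/day

91.74 kg/day


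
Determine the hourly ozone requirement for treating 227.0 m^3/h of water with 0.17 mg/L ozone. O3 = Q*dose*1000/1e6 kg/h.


O3 demand (mg/h) = Q * dose * 1000 = 227.0 * 0.17 * 1000 = 38590 mg/h
Convert mg to kg: 38590 / 1e6 = 0.03859 kg/h

0.03859 kg/h


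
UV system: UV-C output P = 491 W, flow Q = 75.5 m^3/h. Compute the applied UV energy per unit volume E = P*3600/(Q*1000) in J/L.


Energy delivered per hour = 491 W * 3600 s = 1767600 J/h
Volume treated per hour = 75.5 m^3/h * 1000 = 75500 L/h
dose = 1767600 / 75500 = 23.4119 J/L

23.4119 J/L


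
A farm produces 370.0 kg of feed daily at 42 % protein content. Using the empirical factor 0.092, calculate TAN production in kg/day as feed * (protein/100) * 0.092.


Protein in feed = 370.0 * 42/100 = 155.4 kg/day
TAN = protein * 0.092 = 155.4 * 0.092 = 14.2968 kg/day

14.2968 kg/day


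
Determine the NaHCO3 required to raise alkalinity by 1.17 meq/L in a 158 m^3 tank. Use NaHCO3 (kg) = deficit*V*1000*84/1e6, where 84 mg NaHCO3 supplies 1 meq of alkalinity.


Tank volume in L = 158 m^3 * 1000 = 158000 L
Total meq required = 1.17 meq/L * 158000 L = 184860 meq
NaHCO3 mass = 184860 meq * 84 mg/meq / 1e6 = 15.5282 kg

15.5282 kg


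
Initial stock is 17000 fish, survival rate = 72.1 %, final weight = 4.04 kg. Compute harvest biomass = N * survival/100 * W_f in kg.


Survivors = 17000 * 72.1/100 = 12257 fish
Harvest biomass = survivors * W_f = 12257 * 4.04 = 49518.28 kg

49518.28 kg


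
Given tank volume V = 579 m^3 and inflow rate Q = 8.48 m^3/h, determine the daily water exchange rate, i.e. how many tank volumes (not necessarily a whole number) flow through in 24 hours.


Daily flow volume = 8.48 m^3/h * 24 h = 203.52 m^3/day
Exchanges = daily flow / tank volume = 203.52 / 579 = 0.351503 exchanges/day

0.351503 exchanges/day


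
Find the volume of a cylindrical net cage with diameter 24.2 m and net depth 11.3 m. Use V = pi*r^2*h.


r = d/2 = 24.2/2 = 12.1 m
Base area = pi*r^2 = pi*12.1^2 = 459.96058 m^2
Volume = 459.96058 * 11.3 = 5197.55 m^3

5197.55 m^3


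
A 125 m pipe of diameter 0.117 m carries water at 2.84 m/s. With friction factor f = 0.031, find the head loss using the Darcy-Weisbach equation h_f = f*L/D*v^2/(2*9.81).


v^2 = 2.84^2 = 8.0656 m^2/s^2
L/D = 125/0.117 = 1068.3761
h_f = f*(L/D)*v^2/(2g) = 0.031 * 1068.3761 * 8.0656 / 19.62 = 13.6152 m

13.6152 m


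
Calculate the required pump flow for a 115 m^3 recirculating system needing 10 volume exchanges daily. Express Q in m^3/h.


Daily recirculation volume = 115 m^3 * 10 = 1150 m^3/day
Flow rate Q = daily volume / 24 h = 1150 / 24 = 47.9167 m^3/h

47.9167 m^3/h


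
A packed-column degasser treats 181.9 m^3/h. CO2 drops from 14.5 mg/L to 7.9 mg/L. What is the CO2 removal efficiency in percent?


CO2_out / CO2_in = 7.9 / 14.5 = 0.54482759
Fraction remaining = 0.54482759
efficiency = (1 - 0.54482759) * 100 = 45.5172 %

45.5172 %


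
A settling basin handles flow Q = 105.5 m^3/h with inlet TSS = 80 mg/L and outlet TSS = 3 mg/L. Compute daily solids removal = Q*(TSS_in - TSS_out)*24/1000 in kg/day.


Concentration drop: TSS_in - TSS_out = 80 - 3 = 77 mg/L
Hourly solids removed = Q * dTSS = 105.5 m^3/h * 77 mg/L = 8123.5 g/h  (m^3/h * mg/L = g/h)
Daily solids removed = 8123.5 * 24 = 194964 g/day
Convert g to kg: 194964 / 1000 = 194.964 kg/day

194.964 kg/day


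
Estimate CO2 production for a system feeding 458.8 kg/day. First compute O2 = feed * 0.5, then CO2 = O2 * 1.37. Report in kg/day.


O2 = 458.8 * 0.5 = 229.4
CO2 = 229.4 * 1.37 = 314.278

314.278 kg/day


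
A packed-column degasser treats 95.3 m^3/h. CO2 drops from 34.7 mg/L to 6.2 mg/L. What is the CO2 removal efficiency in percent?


CO2_out / CO2_in = 6.2 / 34.7 = 0.17867435
Fraction remaining = 0.17867435
efficiency = (1 - 0.17867435) * 100 = 82.1326 %

82.1326 %


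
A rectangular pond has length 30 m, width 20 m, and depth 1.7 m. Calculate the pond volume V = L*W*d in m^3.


Base area = L * W = 30 * 20 = 600 m^2
Volume = area * depth = 600 * 1.7 = 1020 m^3

1020 m^3


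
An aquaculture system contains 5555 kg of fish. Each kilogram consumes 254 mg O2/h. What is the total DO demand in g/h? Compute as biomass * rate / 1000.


Total O2 consumption (mg/h) = 5555 kg * 254 mg/(kg*h) = 1410970 mg/h
Convert to g/h: 1410970 / 1000 = 1410.97 g/h

1410.97 g/h


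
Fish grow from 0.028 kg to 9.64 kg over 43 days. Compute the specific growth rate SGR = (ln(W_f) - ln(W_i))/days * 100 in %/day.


ln(W_f) = ln(9.64) = 2.2659211
ln(W_i) = ln(0.028) = -3.5755508
ln(W_f) - ln(W_i) = 2.2659211 - -3.5755508 = 5.8414719
SGR = 5.8414719 / 43 * 100 = 13.5848 %/day

13.5848 %/day


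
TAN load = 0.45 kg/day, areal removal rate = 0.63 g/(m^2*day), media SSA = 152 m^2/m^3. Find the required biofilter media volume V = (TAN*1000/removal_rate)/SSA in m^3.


A = 0.45*1000 / 0.63 = 714.28571 m^2
V = 714.28571 / 152 = 4.69925

4.69925 m^3


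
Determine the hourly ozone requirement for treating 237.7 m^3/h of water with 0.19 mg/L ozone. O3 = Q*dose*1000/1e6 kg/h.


O3 demand (mg/h) = Q * dose * 1000 = 237.7 * 0.19 * 1000 = 45163 mg/h
Convert mg to kg: 45163 / 1e6 = 0.045163 kg/h

0.045163 kg/h


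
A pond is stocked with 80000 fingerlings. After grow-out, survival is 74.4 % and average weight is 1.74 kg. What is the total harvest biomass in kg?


Survivors = 80000 * 74.4/100 = 59520 fish
Harvest biomass = survivors * W_f = 59520 * 1.74 = 103564.8 kg

103564.8 kg


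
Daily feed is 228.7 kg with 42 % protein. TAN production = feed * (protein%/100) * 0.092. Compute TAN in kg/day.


Protein in feed = 228.7 * 42/100 = 96.054 kg/day
TAN = protein * 0.092 = 96.054 * 0.092 = 8.836968 kg/day

8.836968 kg/day


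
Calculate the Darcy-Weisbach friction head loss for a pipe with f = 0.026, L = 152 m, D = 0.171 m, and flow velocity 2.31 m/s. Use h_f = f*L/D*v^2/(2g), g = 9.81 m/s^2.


v^2 = 2.31^2 = 5.3361 m^2/s^2
L/D = 152/0.171 = 888.88889
h_f = f*(L/D)*v^2/(2g) = 0.026 * 888.88889 * 5.3361 / 19.62 = 6.28559 m

6.28559 m


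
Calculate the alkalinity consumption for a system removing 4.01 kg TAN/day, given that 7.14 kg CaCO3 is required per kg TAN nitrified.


Alkalinity factor: 7.14 kg CaCO3 consumed per kg TAN nitrified
alk = 4.01 kg TAN * 7.14 = 28.6314 kg CaCO3/day

28.6314 kg CaCO3/day


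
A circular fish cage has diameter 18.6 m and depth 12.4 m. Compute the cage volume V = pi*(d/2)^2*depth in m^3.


r = d/2 = 18.6/2 = 9.3 m
Base area = pi*r^2 = pi*9.3^2 = 271.71635 m^2
Volume = 271.71635 * 12.4 = 3369.28 m^3

3369.28 m^3


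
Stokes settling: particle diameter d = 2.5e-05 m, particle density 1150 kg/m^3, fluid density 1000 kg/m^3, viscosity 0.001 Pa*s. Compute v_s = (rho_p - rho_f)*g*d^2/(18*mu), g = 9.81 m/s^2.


Density difference: rho_p - rho_f = 1150 - 1000 = 150 kg/m^3
d^2 = (2.5e-05)^2 = 6.25e-10 m^2
Numerator = (rho_p - rho_f) * g * d^2 = 150 * 9.81 * 6.25e-10 = 9.196875e-07
Denominator = 18 * mu = 18 * 0.001 = 0.018
v_s = 9.196875e-07 / 0.018 = 5.10937e-05 m/s
Check: Re = rho_f * v_s * d / mu = 1000 * 5.10937e-05 * 2.5e-05 / 0.001 = 0.00128 < 1, so Stokes' law applies.

5.10937e-05 m/s


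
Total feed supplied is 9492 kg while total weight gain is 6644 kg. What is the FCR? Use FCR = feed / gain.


FCR = feed consumed / weight gained
FCR = 9492 kg / 6644 kg = 1.42866

1.42866


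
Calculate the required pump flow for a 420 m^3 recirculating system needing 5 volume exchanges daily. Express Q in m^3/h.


Daily recirculation volume = 420 m^3 * 5 = 2100 m^3/day
Flow rate Q = daily volume / 24 h = 2100 / 24 = 87.5 m^3/h

87.5 m^3/h


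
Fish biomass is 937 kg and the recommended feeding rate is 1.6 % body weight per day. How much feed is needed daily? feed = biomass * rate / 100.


Feeding rate fraction = 1.6% / 100 = 0.016
Daily feed = 937 kg * 0.016 = 14.992 kg/day

14.992 kg/day


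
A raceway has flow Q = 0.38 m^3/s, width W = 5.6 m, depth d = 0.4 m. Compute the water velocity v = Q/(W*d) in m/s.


Cross-sectional area = W * d = 5.6 * 0.4 = 2.24 m^2
Velocity = Q / A = 0.38 / 2.24 = 0.169643 m/s

0.169643 m/s


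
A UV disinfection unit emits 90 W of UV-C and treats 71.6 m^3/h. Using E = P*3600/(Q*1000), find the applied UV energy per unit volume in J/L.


Energy delivered per hour = 90 W * 3600 s = 324000 J/h
Volume treated per hour = 71.6 m^3/h * 1000 = 71600 L/h
dose = 324000 / 71600 = 4.52514 J/L

4.52514 J/L


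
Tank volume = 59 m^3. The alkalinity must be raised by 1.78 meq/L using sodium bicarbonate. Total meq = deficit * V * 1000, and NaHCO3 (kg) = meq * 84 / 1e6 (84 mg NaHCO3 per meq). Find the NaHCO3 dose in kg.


Tank volume in L = 59 m^3 * 1000 = 59000 L
Total meq required = 1.78 meq/L * 59000 L = 105020 meq
NaHCO3 mass = 105020 meq * 84 mg/meq / 1e6 = 8.82168 kg

8.82168 kg


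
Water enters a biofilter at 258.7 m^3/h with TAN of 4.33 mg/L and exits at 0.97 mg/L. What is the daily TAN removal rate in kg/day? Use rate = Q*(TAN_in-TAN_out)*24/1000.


Concentration drop: TAN_in - TAN_out = 4.33 - 0.97 = 3.36 mg/L
Hourly TAN removed = Q * dTAN = 258.7 m^3/h * 3.36 mg/L = 869.232 g/h  (m^3/h * mg/L = g/h)
Daily TAN removed = 869.232 * 24 = 20861.568 g/day
Convert to kg/day: 20861.568 / 1000 = 20.861568 kg/day

20.861568 kg/day


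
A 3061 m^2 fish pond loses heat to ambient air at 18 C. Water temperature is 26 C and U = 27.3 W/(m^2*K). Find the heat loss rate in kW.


Temperature difference dT = 26 - 18 = 8 K
Heat loss (W) = U * A * dT = 27.3 * 3061 * 8 = 668522.4 W
Convert to kW: 668522.4 / 1000 = 668.5224 kW

668.5224 kW


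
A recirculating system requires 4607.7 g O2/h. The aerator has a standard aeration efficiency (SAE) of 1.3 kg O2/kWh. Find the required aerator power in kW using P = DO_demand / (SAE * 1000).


SAE in g O2/kWh = 1.3 * 1000 = 1300 g/kWh
P = DO_demand / SAE_g = 4607.7 / 1300 = 3.54438 kW

3.54438 kW


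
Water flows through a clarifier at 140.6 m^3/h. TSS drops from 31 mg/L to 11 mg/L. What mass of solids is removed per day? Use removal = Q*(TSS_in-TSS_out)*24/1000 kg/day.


Concentration drop: TSS_in - TSS_out = 31 - 11 = 20 mg/L
Hourly solids removed = Q * dTSS = 140.6 m^3/h * 20 mg/L = 2812 g/h  (m^3/h * mg/L = g/h)
Daily solids removed = 2812 * 24 = 67488 g/day
Convert g to kg: 67488 / 1000 = 67.488 kg/day

67.488 kg/day


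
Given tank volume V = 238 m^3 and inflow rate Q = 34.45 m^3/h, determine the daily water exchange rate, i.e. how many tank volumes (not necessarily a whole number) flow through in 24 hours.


Daily flow volume = 34.45 m^3/h * 24 h = 826.8 m^3/day
Exchanges = daily flow / tank volume = 826.8 / 238 = 3.47395 exchanges/day

3.47395 exchanges/day


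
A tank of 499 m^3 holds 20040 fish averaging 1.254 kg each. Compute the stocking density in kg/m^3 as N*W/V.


Total biomass = 20040 fish * 1.254 kg = 25130.16 kg
Density = total biomass / volume = 25130.16 / 499 = 50.361 kg/m^3

50.361 kg/m^3


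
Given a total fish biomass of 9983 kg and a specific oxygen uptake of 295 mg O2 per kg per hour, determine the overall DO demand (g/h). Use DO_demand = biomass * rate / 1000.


Total O2 consumption (mg/h) = 9983 kg * 295 mg/(kg*h) = 2944985 mg/h
Convert to g/h: 2944985 / 1000 = 2944.985 g/h

2944.985 g/h


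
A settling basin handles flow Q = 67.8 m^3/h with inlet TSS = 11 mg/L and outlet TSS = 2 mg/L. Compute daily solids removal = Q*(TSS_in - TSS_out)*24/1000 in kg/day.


Concentration drop: TSS_in - TSS_out = 11 - 2 = 9 mg/L
Hourly solids removed = Q * dTSS = 67.8 m^3/h * 9 mg/L = 610.2 g/h  (m^3/h * mg/L = g/h)
Daily solids removed = 610.2 * 24 = 14644.8 g/day
Convert g to kg: 14644.8 / 1000 = 14.6448 kg/day

14.6448 kg/day


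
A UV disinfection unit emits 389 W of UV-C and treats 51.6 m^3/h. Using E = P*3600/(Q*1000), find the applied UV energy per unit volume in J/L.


Energy delivered per hour = 389 W * 3600 s = 1400400 J/h
Volume treated per hour = 51.6 m^3/h * 1000 = 51600 L/h
dose = 1400400 / 51600 = 27.1395 J/L

27.1395 J/L


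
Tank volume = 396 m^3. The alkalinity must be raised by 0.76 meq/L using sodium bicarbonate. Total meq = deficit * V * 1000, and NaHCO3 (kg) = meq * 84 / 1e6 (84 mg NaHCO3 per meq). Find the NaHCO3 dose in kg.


Tank volume in L = 396 m^3 * 1000 = 396000 L
Total meq required = 0.76 meq/L * 396000 L = 300960 meq
NaHCO3 mass = 300960 meq * 84 mg/meq / 1e6 = 25.2806 kg

25.2806 kg


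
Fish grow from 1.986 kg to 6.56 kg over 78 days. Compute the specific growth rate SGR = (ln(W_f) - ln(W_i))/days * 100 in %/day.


ln(W_f) = ln(6.56) = 1.8809906
ln(W_i) = ln(1.986) = 0.68612257
ln(W_f) - ln(W_i) = 1.8809906 - 0.68612257 = 1.194868
SGR = 1.194868 / 78 * 100 = 1.53188 %/day

1.53188 %/day


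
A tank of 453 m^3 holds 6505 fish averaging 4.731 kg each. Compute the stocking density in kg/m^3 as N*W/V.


Total biomass = 6505 fish * 4.731 kg = 30775.155 kg
Density = total biomass / volume = 30775.155 / 453 = 67.9363 kg/m^3

67.9363 kg/m^3


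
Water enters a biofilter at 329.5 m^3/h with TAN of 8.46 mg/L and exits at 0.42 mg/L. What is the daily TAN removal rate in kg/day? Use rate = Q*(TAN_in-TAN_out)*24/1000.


Concentration drop: TAN_in - TAN_out = 8.46 - 0.42 = 8.04 mg/L
Hourly TAN removed = Q * dTAN = 329.5 m^3/h * 8.04 mg/L = 2649.18 g/h  (m^3/h * mg/L = g/h)
Daily TAN removed = 2649.18 * 24 = 63580.32 g/day
Convert to kg/day: 63580.32 / 1000 = 63.58032 kg/day

63.58032 kg/day


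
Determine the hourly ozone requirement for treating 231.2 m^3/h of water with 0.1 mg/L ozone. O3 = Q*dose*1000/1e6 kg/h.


O3 demand (mg/h) = Q * dose * 1000 = 231.2 * 0.1 * 1000 = 23120 mg/h
Convert mg to kg: 23120 / 1e6 = 0.02312 kg/h

0.02312 kg/h


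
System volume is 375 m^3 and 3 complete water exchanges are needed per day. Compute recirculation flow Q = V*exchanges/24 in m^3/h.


Daily recirculation volume = 375 m^3 * 3 = 1125 m^3/day
Flow rate Q = daily volume / 24 h = 1125 / 24 = 46.875 m^3/h

46.875 m^3/h


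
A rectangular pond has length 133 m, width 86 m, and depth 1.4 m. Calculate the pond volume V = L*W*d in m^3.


Base area = L * W = 133 * 86 = 11438 m^2
Volume = area * depth = 11438 * 1.4 = 16013.2 m^3

16013.2 m^3


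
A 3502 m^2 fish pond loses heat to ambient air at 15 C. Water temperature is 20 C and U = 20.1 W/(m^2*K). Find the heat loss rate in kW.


Temperature difference dT = 20 - 15 = 5 K
Heat loss (W) = U * A * dT = 20.1 * 3502 * 5 = 351951 W
Convert to kW: 351951 / 1000 = 351.951 kW

351.951 kW


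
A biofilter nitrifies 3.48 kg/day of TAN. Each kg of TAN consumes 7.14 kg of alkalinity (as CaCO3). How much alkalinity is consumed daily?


Alkalinity factor: 7.14 kg CaCO3 consumed per kg TAN nitrified
alk = 3.48 kg TAN * 7.14 = 24.8472 kg CaCO3/day

24.8472 kg CaCO3/day


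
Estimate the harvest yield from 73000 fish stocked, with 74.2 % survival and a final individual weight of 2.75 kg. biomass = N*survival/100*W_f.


Survivors = 73000 * 74.2/100 = 54166 fish
Harvest biomass = survivors * W_f = 54166 * 2.75 = 148956.5 kg

148956.5 kg


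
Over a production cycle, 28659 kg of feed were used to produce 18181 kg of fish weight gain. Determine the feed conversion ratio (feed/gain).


FCR = feed consumed / weight gained
FCR = 28659 kg / 18181 kg = 1.57632

1.57632


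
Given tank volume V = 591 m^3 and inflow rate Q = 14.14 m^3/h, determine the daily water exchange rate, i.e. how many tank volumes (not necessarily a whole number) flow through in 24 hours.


Daily flow volume = 14.14 m^3/h * 24 h = 339.36 m^3/day
Exchanges = daily flow / tank volume = 339.36 / 591 = 0.574213 exchanges/day

0.574213 exchanges/day


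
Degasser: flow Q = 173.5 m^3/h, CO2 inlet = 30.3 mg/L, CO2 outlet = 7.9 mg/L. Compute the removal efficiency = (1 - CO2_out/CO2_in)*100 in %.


CO2_out / CO2_in = 7.9 / 30.3 = 0.26072607
Fraction remaining = 0.26072607
efficiency = (1 - 0.26072607) * 100 = 73.9274 %

73.9274 %


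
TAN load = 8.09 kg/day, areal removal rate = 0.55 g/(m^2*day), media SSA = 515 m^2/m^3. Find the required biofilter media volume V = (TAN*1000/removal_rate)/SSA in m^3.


A = 8.09*1000 / 0.55 = 14709.091 m^2
V = 14709.091 / 515 = 28.5613

28.5613 m^3


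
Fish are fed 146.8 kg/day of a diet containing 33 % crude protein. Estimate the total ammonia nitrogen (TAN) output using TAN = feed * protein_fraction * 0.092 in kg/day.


Protein in feed = 146.8 * 33/100 = 48.444 kg/day
TAN = protein * 0.092 = 48.444 * 0.092 = 4.456848 kg/day

4.456848 kg/day


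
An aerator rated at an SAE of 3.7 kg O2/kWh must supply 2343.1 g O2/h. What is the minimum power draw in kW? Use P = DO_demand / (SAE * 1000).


SAE in g O2/kWh = 3.7 * 1000 = 3700 g/kWh
P = DO_demand / SAE_g = 2343.1 / 3700 = 0.63327 kW

0.63327 kW


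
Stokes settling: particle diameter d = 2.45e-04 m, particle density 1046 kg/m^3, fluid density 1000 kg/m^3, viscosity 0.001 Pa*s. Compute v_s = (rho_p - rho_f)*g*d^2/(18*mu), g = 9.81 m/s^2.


Density difference: rho_p - rho_f = 1046 - 1000 = 46 kg/m^3
d^2 = (2.45e-04)^2 = 6.0025e-08 m^2
Numerator = (rho_p - rho_f) * g * d^2 = 46 * 9.81 * 6.0025e-08 = 2.7086882e-05
Denominator = 18 * mu = 18 * 0.001 = 0.018
v_s = 2.7086882e-05 / 0.018 = 0.00150483 m/s
Check: Re = rho_f * v_s * d / mu = 1000 * 0.00150483 * 2.45e-04 / 0.001 = 0.369 < 1, so Stokes' law applies.

0.00150483 m/s


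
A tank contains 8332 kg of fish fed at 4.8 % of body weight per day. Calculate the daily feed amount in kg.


Feeding rate fraction = 4.8% / 100 = 0.048
Daily feed = 8332 kg * 0.048 = 399.936 kg/day

399.936 kg/day


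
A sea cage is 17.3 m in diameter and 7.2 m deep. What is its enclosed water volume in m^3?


r = d/2 = 17.3/2 = 8.65 m
Base area = pi*r^2 = pi*8.65^2 = 235.06182 m^2
Volume = 235.06182 * 7.2 = 1692.45 m^3

1692.45 m^3


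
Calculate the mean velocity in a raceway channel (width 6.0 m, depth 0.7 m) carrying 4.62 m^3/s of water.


Cross-sectional area = W * d = 6.0 * 0.7 = 4.2 m^2
Velocity = Q / A = 4.62 / 4.2 = 1.1 m/s

1.1 m/s


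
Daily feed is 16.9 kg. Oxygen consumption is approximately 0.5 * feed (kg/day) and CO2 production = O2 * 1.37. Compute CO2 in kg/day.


O2 = 16.9 * 0.5 = 8.45
CO2 = 8.45 * 1.37 = 11.5765

11.5765 kg/day


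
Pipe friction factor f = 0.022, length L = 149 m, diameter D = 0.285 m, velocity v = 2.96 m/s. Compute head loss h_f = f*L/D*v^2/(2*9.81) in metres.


v^2 = 2.96^2 = 8.7616 m^2/s^2
L/D = 149/0.285 = 522.80702
h_f = f*(L/D)*v^2/(2g) = 0.022 * 522.80702 * 8.7616 / 19.62 = 5.13628 m

5.13628 m


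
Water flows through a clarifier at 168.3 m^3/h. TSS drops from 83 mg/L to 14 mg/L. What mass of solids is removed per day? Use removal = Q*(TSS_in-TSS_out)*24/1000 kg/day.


Concentration drop: TSS_in - TSS_out = 83 - 14 = 69 mg/L
Hourly solids removed = Q * dTSS = 168.3 m^3/h * 69 mg/L = 11612.7 g/h  (m^3/h * mg/L = g/h)
Daily solids removed = 11612.7 * 24 = 278704.8 g/day
Convert g to kg: 278704.8 / 1000 = 278.7048 kg/day

278.7048 kg/day


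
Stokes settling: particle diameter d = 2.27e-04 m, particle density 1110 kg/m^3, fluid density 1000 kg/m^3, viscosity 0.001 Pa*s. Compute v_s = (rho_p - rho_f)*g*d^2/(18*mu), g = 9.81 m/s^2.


Density difference: rho_p - rho_f = 1110 - 1000 = 110 kg/m^3
d^2 = (2.27e-04)^2 = 5.1529e-08 m^2
Numerator = (rho_p - rho_f) * g * d^2 = 110 * 9.81 * 5.1529e-08 = 5.5604944e-05
Denominator = 18 * mu = 18 * 0.001 = 0.018
v_s = 5.5604944e-05 / 0.018 = 0.00308916 m/s
Check: Re = rho_f * v_s * d / mu = 1000 * 0.00308916 * 2.27e-04 / 0.001 = 0.701 < 1, so Stokes' law applies.

0.00308916 m/s


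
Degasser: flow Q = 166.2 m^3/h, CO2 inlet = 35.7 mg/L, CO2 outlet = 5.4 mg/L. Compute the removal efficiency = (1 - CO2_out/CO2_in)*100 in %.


CO2_out / CO2_in = 5.4 / 35.7 = 0.1512605
Fraction remaining = 0.1512605
efficiency = (1 - 0.1512605) * 100 = 84.8739 %

84.8739 %


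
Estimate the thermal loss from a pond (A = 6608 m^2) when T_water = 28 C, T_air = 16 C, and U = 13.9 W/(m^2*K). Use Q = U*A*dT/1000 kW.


Temperature difference dT = 28 - 16 = 12 K
Heat loss (W) = U * A * dT = 13.9 * 6608 * 12 = 1102214.4 W
Convert to kW: 1102214.4 / 1000 = 1102.2144 kW

1102.2144 kW


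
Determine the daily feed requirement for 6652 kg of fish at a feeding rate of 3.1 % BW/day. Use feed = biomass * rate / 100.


Feeding rate fraction = 3.1% / 100 = 0.031
Daily feed = 6652 kg * 0.031 = 206.212 kg/day

206.212 kg/day


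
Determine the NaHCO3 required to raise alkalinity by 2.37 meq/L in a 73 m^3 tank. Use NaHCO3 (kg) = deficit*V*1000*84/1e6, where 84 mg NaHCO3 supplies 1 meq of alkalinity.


Tank volume in L = 73 m^3 * 1000 = 73000 L
Total meq required = 2.37 meq/L * 73000 L = 173010 meq
NaHCO3 mass = 173010 meq * 84 mg/meq / 1e6 = 14.5328 kg

14.5328 kg
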